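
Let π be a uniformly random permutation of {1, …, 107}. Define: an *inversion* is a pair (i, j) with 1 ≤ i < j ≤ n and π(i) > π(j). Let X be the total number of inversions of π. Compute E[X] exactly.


Write X = Σ X_I over the C(107, 2) = 5671 pairs i < j, with X_I the indicator of one inversion.
There are 5671 indicators.
For each fixed pair i < j, the values π(i) and π(j) are two distinct elements of {1, …, 107} in uniformly random order; by symmetry P[π(i) > π(j)] = 1/2.
By linearity: E[X] = 5671 · (1/2) = C(107, 2) · (1/2) = 5671/2 = 5671/2 ≈ 2835.50000.

E[X] = 5671/2 = 2835.50000.


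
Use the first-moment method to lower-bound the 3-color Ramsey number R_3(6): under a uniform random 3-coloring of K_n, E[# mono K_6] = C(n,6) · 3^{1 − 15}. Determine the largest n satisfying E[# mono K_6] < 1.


We need C(n, 6) · 3^{1 − 15} < 1, i.e. C(n, 6) < 3^{15 − 1} = 4782969.
Check values of n near the boundary:
  n = 37: C(37, 6) = 2324784; 2324784 < 4782969? YES
  n = 38: C(38, 6) = 2760681; 2760681 < 4782969? YES
  n = 39: C(39, 6) = 3262623; 3262623 < 4782969? YES
  n = 40: C(40, 6) = 3838380; 3838380 < 4782969? YES
  n = 41: C(41, 6) = 4496388; 4496388 < 4782969? YES
  n = 42: C(42, 6) = 5245786; 5245786 < 4782969? NO
  n = 43: C(43, 6) = 6096454; 6096454 < 4782969? NO
The largest n with C(n, 6) < 4782969 is n = 41 (where E[X] = 1498796/1594323 ≈ 0.940083). Hence R_3(6) > 41, i.e. R_3(6) ≥ 42.

Largest n = 41; hence R_3(6) > 41.


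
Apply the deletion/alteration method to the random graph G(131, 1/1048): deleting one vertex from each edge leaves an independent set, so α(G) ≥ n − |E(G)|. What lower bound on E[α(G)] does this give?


E[|E(G)|] = C(131, 2)·p = 8515 · (1/1048) = 65/8.
E[α(G)] ≥ n − E[|E(G)|] = 131 − 65/8 = 983/8.
Numerically: ≈ 122.87500.
(This is only a lower bound; the true E[α(G)] may be larger.)

E[α(G)] ≥ 983/8 ≈ 122.87500.


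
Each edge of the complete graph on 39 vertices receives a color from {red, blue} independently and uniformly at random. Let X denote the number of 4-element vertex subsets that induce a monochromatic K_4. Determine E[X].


Let X = Σ_S X_S over the C(39, 4) = 82251 subsets S of size 4, where X_S = 1 if the K_4 on S is monochromatic.
For a fixed S, the K_4 on S has C(4, 2) = 6 edges. P[all 6 edges red] = (1/2)^6, and likewise for blue, so P[monochromatic] = 2·(1/2)^6 = 2^{1 − 6} = 1/32.
By linearity: E[X] = C(39, 4) · 2^{1 − 6} = 82251 · 1/32 = 82251/32.
Numerically: E[X] ≈ 2570.3438.

E[X] = C(39,4)·2^(1−C(4,2)) = 82251/32 ≈ 2570.3438.


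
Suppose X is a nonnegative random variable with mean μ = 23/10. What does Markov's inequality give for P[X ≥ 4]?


μ = E[X] = 23/10, a = 4.
Markov: P[X ≥ 4] ≤ μ/a = (23/10)/4 = 23/40.
Numerically: ≈ 0.57500.
(Since a = 4 > μ = 2.30000, the bound 23/40 is < 1 and informative.)

P[X ≥ 4] ≤ 23/40 ≈ 0.57500.


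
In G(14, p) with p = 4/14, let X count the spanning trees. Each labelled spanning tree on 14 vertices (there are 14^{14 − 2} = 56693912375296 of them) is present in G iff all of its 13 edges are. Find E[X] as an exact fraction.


K_14 has 14^{14 − 2} = 56693912375296 labelled spanning trees.
For each such spanning tree H, let X_H = 1 if all 13 edges of H are present in G. Then P[X_H = 1] = p^{13} = (2/7)^{13} = 8192/96889010407.
By linearity: E[X] = Σ_H E[X_H] = 56693912375296 · p^{13} = 56693912375296 · 8192/96889010407 = 33554432/7.
Numerically: E[X] ≈ 4.7935e+06.

E[X] = 56693912375296 · (2/7)^{13} = 33554432/7 ≈ 4.7935e+06.


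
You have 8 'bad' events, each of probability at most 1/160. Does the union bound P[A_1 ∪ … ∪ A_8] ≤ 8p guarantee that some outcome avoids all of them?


Union bound: P[∪_{i=1}^{8} A_i] ≤ Σ_i P[A_i] ≤ 8·p = 8·(1/160) = 1/20.
Numerically: 1/20 ≈ 0.050.
Is 1/20 < 1? YES.
Since P[∪ A_i] ≤ 1/20 < 1, the complement has P[∩ A_i^c] ≥ 1 − 1/20 = 19/20 > 0, so some outcome avoids every A_i.

8·p = 1/20 ≈ 0.050; existence CERTIFIED by the union bound.


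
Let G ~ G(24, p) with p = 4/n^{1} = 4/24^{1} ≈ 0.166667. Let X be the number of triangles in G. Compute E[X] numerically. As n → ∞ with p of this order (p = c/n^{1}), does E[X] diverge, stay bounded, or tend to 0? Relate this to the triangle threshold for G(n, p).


Number of potential triangles: C(24, 3) = 2024.
Each occurs with probability p³ ≈ (0.166667)³ ≈ 4.62962963e-03.
By linearity: E[X] = C(24, 3)·p³ ≈ 2024 · 4.62962963e-03 ≈ 9.370370.
Here α = 1, so p = 4/n is exactly at the triangle threshold p ~ 1/n. Asymptotically E[X] → c³/6 = 4³/6 = 32/3 ≈ 10.666667, a bounded constant. In this regime the triangle count is asymptotically Poisson(c³/6).

E[X] ≈ 9.370370; in regime p = Θ(1/n^{1}) E[X] stays bounded (at the triangle threshold p ~ 1/n).


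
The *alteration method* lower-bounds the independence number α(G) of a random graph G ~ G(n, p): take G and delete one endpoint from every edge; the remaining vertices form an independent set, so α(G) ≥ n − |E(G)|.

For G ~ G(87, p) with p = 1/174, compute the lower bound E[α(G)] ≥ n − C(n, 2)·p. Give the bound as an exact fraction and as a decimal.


E[|E(G)|] = C(87, 2)·p = 3741 · (1/174) = 43/2.
E[α(G)] ≥ n − E[|E(G)|] = 87 − 43/2 = 131/2.
Numerically: ≈ 65.500.
(This is only a lower bound; the true E[α(G)] may be larger.)

E[α(G)] ≥ 131/2 ≈ 65.500.


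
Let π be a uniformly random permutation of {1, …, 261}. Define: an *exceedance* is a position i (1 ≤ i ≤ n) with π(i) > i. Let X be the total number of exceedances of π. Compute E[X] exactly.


Write X = Σ_{i=1}^{261} X_i, where X_i = 1_{π(i) > i}.
For each fixed i, π(i) is uniform over {1, …, 261} (marginal of a uniform permutation), so P[π(i) > i] = (n − i)/n. Summing: Σ_{i=1}^{261} (n − i)/n = (0 + 1 + … + 260)/261 = 261(261 − 1)/(2·261) = (261 − 1)/2.
Hence E[X] = Σ_{i=1}^{261} (261 − i)/261 = 130 ≈ 130.000000.

E[X] = 130 = 130.000000.


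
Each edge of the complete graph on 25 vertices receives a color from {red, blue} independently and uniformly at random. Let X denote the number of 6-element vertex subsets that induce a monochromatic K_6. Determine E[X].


Let X = Σ_S X_S over the C(25, 6) = 177100 subsets S of size 6, where X_S = 1 if the K_6 on S is monochromatic.
For a fixed S, the K_6 on S has C(6, 2) = 15 edges. P[all 15 edges red] = (1/2)^15, and likewise for blue, so P[monochromatic] = 2·(1/2)^15 = 2^{1 − 15} = 1/16384.
Summing: E[X] = C(25, 6) · 2^{1 − 15} = 177100 · 1/16384 = 44275/4096.
Numerically: E[X] ≈ 10.8093.

E[X] = C(25,6)·2^(1−C(6,2)) = 44275/4096 ≈ 10.8093.


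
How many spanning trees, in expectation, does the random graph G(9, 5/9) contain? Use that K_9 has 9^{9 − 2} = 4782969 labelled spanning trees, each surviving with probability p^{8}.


K_9 has 9^{9 − 2} = 4782969 labelled spanning trees.
For each such spanning tree H, let X_H = 1 if all 8 edges of H are present in G. Then P[X_H = 1] = p^{8} = (5/9)^{8} = 390625/43046721.
Summing the indicators: E[X] = Σ_H E[X_H] = 4782969 · p^{8} = 4782969 · 390625/43046721 = 390625/9.
Numerically: E[X] ≈ 4.34e+04.

E[X] = 4782969 · (5/9)^{8} = 390625/9 ≈ 4.34e+04.


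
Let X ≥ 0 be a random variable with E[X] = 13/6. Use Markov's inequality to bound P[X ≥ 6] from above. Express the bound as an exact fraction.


μ = E[X] = 13/6, a = 6.
Markov: P[X ≥ 6] ≤ μ/a = (13/6)/6 = 13/36.
Numerically: ≈ 0.36111.
(Since a = 6 > μ = 2.16667, the bound 13/36 is < 1 and informative.)

P[X ≥ 6] ≤ 13/36 ≈ 0.36111.


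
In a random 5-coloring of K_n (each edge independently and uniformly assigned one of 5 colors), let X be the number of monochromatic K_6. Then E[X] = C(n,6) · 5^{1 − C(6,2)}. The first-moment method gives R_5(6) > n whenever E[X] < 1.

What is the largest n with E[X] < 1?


We need C(n, 6) · 5^{1 − 15} < 1, i.e. C(n, 6) < 5^{15 − 1} = 6103515625.
Check values of n near the boundary:
  n = 125: C(125, 6) = 4690625500; 4690625500 < 6103515625? YES
  n = 126: C(126, 6) = 4925156775; 4925156775 < 6103515625? YES
  n = 127: C(127, 6) = 5169379425; 5169379425 < 6103515625? YES
  n = 128: C(128, 6) = 5423611200; 5423611200 < 6103515625? YES
  n = 129: C(129, 6) = 5688177600; 5688177600 < 6103515625? YES
  n = 130: C(130, 6) = 5963412000; 5963412000 < 6103515625? YES
  n = 131: C(131, 6) = 6249655776; 6249655776 < 6103515625? NO
  n = 132: C(132, 6) = 6547258432; 6547258432 < 6103515625? NO
The largest n with C(n, 6) < 6103515625 is n = 130 (where E[X] = 47707296/48828125 ≈ 0.9770). Hence R_5(6) > 130, i.e. R_5(6) ≥ 131.

Largest n = 130; hence R_5(6) > 130.


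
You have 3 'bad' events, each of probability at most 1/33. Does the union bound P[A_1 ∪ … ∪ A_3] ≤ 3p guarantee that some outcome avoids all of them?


Union bound: P[∪_{i=1}^{3} A_i] ≤ Σ_i P[A_i] ≤ 3·p = 3·(1/33) = 1/11.
Numerically: 1/11 ≈ 0.090909.
Is 1/11 < 1? YES.
Since P[∪ A_i] ≤ 1/11 < 1, the complement has P[∩ A_i^c] ≥ 1 − 1/11 = 10/11 > 0, so some outcome avoids every A_i.

3·p = 1/11 ≈ 0.090909; existence CERTIFIED by the union bound.


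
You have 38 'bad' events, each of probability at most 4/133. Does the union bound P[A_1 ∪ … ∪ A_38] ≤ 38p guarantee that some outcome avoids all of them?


Union bound: P[∪_{i=1}^{38} A_i] ≤ Σ_i P[A_i] ≤ 38·p = 38·(4/133) = 8/7.
Numerically: 8/7 ≈ 1.142857.
Is 8/7 < 1? NO.
Since the bound 8/7 is ≥ 1, the union bound is uninformative here; it does NOT by itself certify existence.

38·p = 8/7 ≈ 1.142857; existence NOT certified by the union bound.


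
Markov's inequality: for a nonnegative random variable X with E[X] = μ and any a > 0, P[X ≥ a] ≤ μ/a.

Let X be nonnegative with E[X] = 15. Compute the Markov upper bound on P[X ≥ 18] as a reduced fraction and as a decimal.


μ = E[X] = 15, a = 18.
Markov: P[X ≥ 18] ≤ μ/a = (15)/18 = 5/6.
Numerically: ≈ 0.833.
(Since a = 18 > μ = 15.000, the bound 5/6 is < 1 and informative.)

P[X ≥ 18] ≤ 5/6 ≈ 0.833.


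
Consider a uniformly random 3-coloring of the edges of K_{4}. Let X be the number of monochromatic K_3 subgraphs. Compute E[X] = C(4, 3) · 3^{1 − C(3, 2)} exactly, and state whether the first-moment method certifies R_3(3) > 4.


E[X] = C(4, 3) · 3^{1 − 3} = 4 · 3^{−2} = 4/9.
As a reduced fraction: E[X] = 4/9 ≈ 0.44444.
Is E[X] < 1? YES.
Since E[X] < 1, there exists a 3-coloring of K_{4} with no monochromatic K_3; hence R_3(3) > 4.

E[X] = 4/9 ≈ 0.44444; E[X] < 1, so R_3(3) > 4.


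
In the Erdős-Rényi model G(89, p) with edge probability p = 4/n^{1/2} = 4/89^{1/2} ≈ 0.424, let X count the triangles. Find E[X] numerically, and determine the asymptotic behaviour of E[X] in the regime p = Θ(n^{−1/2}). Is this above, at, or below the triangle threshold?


Number of potential triangles: C(89, 3) = 113564.
Each occurs with probability p³ ≈ (0.424)³ ≈ 7.622457e-02.
By linearity: E[X] = C(89, 3)·p³ ≈ 113564 · 7.622457e-02 ≈ 8656.3667.
Since α = 1/2 < 1, p = c/n^{1/2} ≫ 1/n is above the triangle threshold p ~ 1/n. Asymptotically E[X] ~ (c³/6)·n^{3(1−α)} = (4³/6)·n^{1.5} → ∞; triangles are abundant w.h.p.

E[X] ≈ 8656.3667; in regime p = Θ(1/n^{1/2}) E[X] diverges (above the triangle threshold p ~ 1/n).


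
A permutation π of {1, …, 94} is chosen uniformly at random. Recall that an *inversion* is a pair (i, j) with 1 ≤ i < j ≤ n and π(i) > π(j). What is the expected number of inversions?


Write X = Σ X_I over the C(94, 2) = 4371 pairs i < j, with X_I the indicator of one inversion.
There are 4371 indicators.
For each fixed pair i < j, the values π(i) and π(j) are two distinct elements of {1, …, 94} in uniformly random order; by symmetry P[π(i) > π(j)] = 1/2.
By linearity: E[X] = 4371 · (1/2) = C(94, 2) · (1/2) = 4371/2 = 4371/2 ≈ 2185.500000.

E[X] = 4371/2 = 2185.500000.


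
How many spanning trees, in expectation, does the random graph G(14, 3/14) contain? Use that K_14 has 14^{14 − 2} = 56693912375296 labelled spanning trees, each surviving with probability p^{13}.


K_14 has 14^{14 − 2} = 56693912375296 labelled spanning trees.
For each such spanning tree H, let X_H = 1 if all 13 edges of H are present in G. Then P[X_H = 1] = p^{13} = (3/14)^{13} = 1594323/793714773254144.
Summing the indicators: E[X] = Σ_H E[X_H] = 56693912375296 · p^{13} = 56693912375296 · 1594323/793714773254144 = 1594323/14.
Numerically: E[X] ≈ 1.1388e+05.

E[X] = 56693912375296 · (3/14)^{13} = 1594323/14 ≈ 1.1388e+05.


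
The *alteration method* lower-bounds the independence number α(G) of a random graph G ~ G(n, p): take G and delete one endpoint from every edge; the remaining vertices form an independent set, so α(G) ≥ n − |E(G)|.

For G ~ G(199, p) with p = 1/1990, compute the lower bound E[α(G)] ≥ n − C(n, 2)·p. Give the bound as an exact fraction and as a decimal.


E[|E(G)|] = C(199, 2)·p = 19701 · (1/1990) = 99/10.
E[α(G)] ≥ n − E[|E(G)|] = 199 − 99/10 = 1891/10.
Numerically: ≈ 189.10000.
(This is only a lower bound; the true E[α(G)] may be larger.)

E[α(G)] ≥ 1891/10 ≈ 189.10000.


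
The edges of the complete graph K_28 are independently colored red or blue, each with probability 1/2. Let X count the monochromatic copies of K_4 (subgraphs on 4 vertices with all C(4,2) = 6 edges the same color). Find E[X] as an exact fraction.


Let X = Σ_S X_S over the C(28, 4) = 20475 subsets S of size 4, where X_S = 1 if the K_4 on S is monochromatic.
For a fixed S, the K_4 on S has C(4, 2) = 6 edges. P[all 6 edges red] = (1/2)^6, and likewise for blue, so P[monochromatic] = 2·(1/2)^6 = 2^{1 − 6} = 1/32.
Summing: E[X] = C(28, 4) · 2^{1 − 6} = 20475 · 1/32 = 20475/32.
Numerically: E[X] ≈ 639.843750.

E[X] = C(28,4)·2^(1−C(4,2)) = 20475/32 ≈ 639.843750.


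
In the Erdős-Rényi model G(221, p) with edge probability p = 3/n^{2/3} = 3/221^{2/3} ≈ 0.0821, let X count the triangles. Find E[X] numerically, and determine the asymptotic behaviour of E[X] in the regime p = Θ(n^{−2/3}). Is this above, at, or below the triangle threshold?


Number of potential triangles: C(221, 3) = 1774630.
Each occurs with probability p³ ≈ (0.0821)³ ≈ 5.52814e-04.
By linearity: E[X] = C(221, 3)·p³ ≈ 1774630 · 5.52814e-04 ≈ 981.041.
Since α = 2/3 < 1, p = c/n^{2/3} ≫ 1/n is above the triangle threshold p ~ 1/n. Asymptotically E[X] ~ (c³/6)·n^{3(1−α)} = (3³/6)·n^{1} → ∞; triangles are abundant w.h.p.

E[X] ≈ 981.041; in regime p = Θ(1/n^{2/3}) E[X] diverges (above the triangle threshold p ~ 1/n).


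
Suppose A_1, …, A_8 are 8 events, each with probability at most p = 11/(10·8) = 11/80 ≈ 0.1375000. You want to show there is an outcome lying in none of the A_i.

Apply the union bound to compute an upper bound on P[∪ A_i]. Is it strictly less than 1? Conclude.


Union bound: P[∪_{i=1}^{8} A_i] ≤ Σ_i P[A_i] ≤ 8·p = 8·(11/80) = 11/10.
Numerically: 11/10 ≈ 1.1000000.
Is 11/10 < 1? NO.
Since the bound 11/10 is ≥ 1, the union bound is uninformative here; it does NOT by itself certify existence.

8·p = 11/10 ≈ 1.1000000; existence NOT certified by the union bound.


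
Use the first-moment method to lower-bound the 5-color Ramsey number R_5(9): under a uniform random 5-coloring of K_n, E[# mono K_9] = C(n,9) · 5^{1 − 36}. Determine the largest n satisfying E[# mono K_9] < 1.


We need C(n, 9) · 5^{1 − 36} < 1, i.e. C(n, 9) < 5^{36 − 1} = 2910383045673370361328125.
Check values of n near the boundary:
  n = 2166: C(2166, 9) = 2844037944203015677277940; 2844037944203015677277940 < 2910383045673370361328125? YES
  n = 2167: C(2167, 9) = 2855899084841489792706810; 2855899084841489792706810 < 2910383045673370361328125? YES
  n = 2168: C(2168, 9) = 2867804175977929537095120; 2867804175977929537095120 < 2910383045673370361328125? YES
  n = 2169: C(2169, 9) = 2879753360044504243499683; 2879753360044504243499683 < 2910383045673370361328125? YES
  n = 2170: C(2170, 9) = 2891746779868845075610510; 2891746779868845075610510 < 2910383045673370361328125? YES
  n = 2171: C(2171, 9) = 2903784578674959601827205; 2903784578674959601827205 < 2910383045673370361328125? YES
  n = 2172: C(2172, 9) = 2915866900084148060642020; 2915866900084148060642020 < 2910383045673370361328125? NO
  n = 2173: C(2173, 9) = 2927993888115921319674265; 2927993888115921319674265 < 2910383045673370361328125? NO
  n = 2174: C(2174, 9) = 2940165687188920530702934; 2940165687188920530702934 < 2910383045673370361328125? NO
The largest n with C(n, 9) < 2910383045673370361328125 is n = 2171 (where E[X] = 580756915734991920365441/582076609134674072265625 ≈ 0.99773). Hence R_5(9) > 2171, i.e. R_5(9) ≥ 2172.

Largest n = 2171; hence R_5(9) > 2171.


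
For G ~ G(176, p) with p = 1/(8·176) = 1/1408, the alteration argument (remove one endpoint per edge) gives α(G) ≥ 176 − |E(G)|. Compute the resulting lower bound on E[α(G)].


E[|E(G)|] = C(176, 2)·p = 15400 · (1/1408) = 175/16.
E[α(G)] ≥ n − E[|E(G)|] = 176 − 175/16 = 2641/16.
Numerically: ≈ 165.0625.
(This is only a lower bound; the true E[α(G)] may be larger.)

E[α(G)] ≥ 2641/16 ≈ 165.0625.


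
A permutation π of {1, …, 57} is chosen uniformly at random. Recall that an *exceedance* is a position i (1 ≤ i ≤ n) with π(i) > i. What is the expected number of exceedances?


Write X = Σ_{i=1}^{57} X_i, where X_i = 1_{π(i) > i}.
For each fixed i, π(i) is uniform over {1, …, 57} (marginal of a uniform permutation), so P[π(i) > i] = (n − i)/n. Summing: Σ_{i=1}^{57} (n − i)/n = (0 + 1 + … + 56)/57 = 57(57 − 1)/(2·57) = (57 − 1)/2.
Hence E[X] = Σ_{i=1}^{57} (57 − i)/57 = 28 ≈ 28.000000.

E[X] = 28 = 28.000000.


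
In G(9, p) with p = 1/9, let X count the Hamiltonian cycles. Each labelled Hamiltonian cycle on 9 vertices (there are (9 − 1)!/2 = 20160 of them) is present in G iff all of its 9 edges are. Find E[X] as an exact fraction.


K_9 has (9 − 1)!/2 = 20160 labelled Hamiltonian cycles.
For each such Hamiltonian cycle H, let X_H = 1 if all 9 edges of H are present in G. Then P[X_H = 1] = p^{9} = (1/9)^{9} = 1/387420489.
Summing the indicators: E[X] = Σ_H E[X_H] = 20160 · p^{9} = 20160 · 1/387420489 = 2240/43046721.
Numerically: E[X] ≈ 5.2036e-05.

E[X] = 20160 · (1/9)^{9} = 2240/43046721 ≈ 5.2036e-05.


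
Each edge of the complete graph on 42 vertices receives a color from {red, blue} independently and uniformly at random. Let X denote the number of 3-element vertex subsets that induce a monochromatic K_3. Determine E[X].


Let X = Σ_S X_S over the C(42, 3) = 11480 subsets S of size 3, where X_S = 1 if the K_3 on S is monochromatic.
For a fixed S, the K_3 on S has C(3, 2) = 3 edges. P[all 3 edges red] = (1/2)^3, and likewise for blue, so P[monochromatic] = 2·(1/2)^3 = 2^{1 − 3} = 1/4.
By linearity: E[X] = C(42, 3) · 2^{1 − 3} = 11480 · 1/4 = 2870.
Numerically: E[X] ≈ 2870.000000.

E[X] = C(42,3)·2^(1−C(3,2)) = 2870 ≈ 2870.000000.


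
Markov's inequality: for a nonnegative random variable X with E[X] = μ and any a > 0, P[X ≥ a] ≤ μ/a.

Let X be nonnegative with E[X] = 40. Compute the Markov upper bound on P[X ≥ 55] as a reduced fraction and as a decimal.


μ = E[X] = 40, a = 55.
Markov: P[X ≥ 55] ≤ μ/a = (40)/55 = 8/11.
Numerically: ≈ 0.7273.
(Since a = 55 > μ = 40.0000, the bound 8/11 is < 1 and informative.)

P[X ≥ 55] ≤ 8/11 ≈ 0.7273.


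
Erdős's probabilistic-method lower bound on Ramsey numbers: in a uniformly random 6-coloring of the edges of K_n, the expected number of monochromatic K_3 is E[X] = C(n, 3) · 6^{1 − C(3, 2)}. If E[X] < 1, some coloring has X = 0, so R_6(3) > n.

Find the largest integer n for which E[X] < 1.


We need C(n, 3) · 6^{1 − 3} < 1, i.e. C(n, 3) < 6^{3 − 1} = 36.
Check values of n near the boundary:
  n = 5: C(5, 3) = 10; 10 < 36? YES
  n = 6: C(6, 3) = 20; 20 < 36? YES
  n = 7: C(7, 3) = 35; 35 < 36? YES
  n = 8: C(8, 3) = 56; 56 < 36? NO
The largest n with C(n, 3) < 36 is n = 7 (where E[X] = 35/36 ≈ 0.9722222). Hence R_6(3) > 7, i.e. R_6(3) ≥ 8.

Largest n = 7; hence R_6(3) > 7.


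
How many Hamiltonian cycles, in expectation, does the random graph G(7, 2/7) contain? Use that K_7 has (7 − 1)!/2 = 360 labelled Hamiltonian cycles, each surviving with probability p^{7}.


K_7 has (7 − 1)!/2 = 360 labelled Hamiltonian cycles.
For each such Hamiltonian cycle H, let X_H = 1 if all 7 edges of H are present in G. Then P[X_H = 1] = p^{7} = (2/7)^{7} = 128/823543.
By linearity of expectation: E[X] = Σ_H E[X_H] = 360 · p^{7} = 360 · 128/823543 = 46080/823543.
Numerically: E[X] ≈ 0.05595.

E[X] = 360 · (2/7)^{7} = 46080/823543 ≈ 0.05595.


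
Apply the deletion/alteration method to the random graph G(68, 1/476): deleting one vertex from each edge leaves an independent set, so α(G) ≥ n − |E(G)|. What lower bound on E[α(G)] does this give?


E[|E(G)|] = C(68, 2)·p = 2278 · (1/476) = 67/14.
E[α(G)] ≥ n − E[|E(G)|] = 68 − 67/14 = 885/14.
Numerically: ≈ 63.21429.
(This is only a lower bound; the true E[α(G)] may be larger.)

E[α(G)] ≥ 885/14 ≈ 63.21429.


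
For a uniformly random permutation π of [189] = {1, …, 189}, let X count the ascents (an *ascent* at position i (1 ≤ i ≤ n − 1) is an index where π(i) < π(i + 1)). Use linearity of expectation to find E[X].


Write X = Σ X_I over i = 1, …, 188, with X_I the indicator of one ascent.
There are 188 indicators.
For each fixed i, the pair (π(i), π(i+1)) is a uniformly random ordered pair of distinct values from {1, …, 189}; by symmetry P[π(i) < π(i+1)] = 1/2.
By linearity: E[X] = 188 · (1/2) = (189 − 1) · (1/2) = 94 ≈ 94.0000.

E[X] = 94 = 94.0000.


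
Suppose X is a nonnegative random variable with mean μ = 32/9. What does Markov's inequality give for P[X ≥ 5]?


μ = E[X] = 32/9, a = 5.
Markov: P[X ≥ 5] ≤ μ/a = (32/9)/5 = 32/45.
Numerically: ≈ 0.711111.
(Since a = 5 > μ = 3.555556, the bound 32/45 is < 1 and informative.)

P[X ≥ 5] ≤ 32/45 ≈ 0.711111.


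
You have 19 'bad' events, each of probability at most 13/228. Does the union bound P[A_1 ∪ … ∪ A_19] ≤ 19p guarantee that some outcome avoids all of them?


Union bound: P[∪_{i=1}^{19} A_i] ≤ Σ_i P[A_i] ≤ 19·p = 19·(13/228) = 13/12.
Numerically: 13/12 ≈ 1.0833.
Is 13/12 < 1? NO.
Since the bound 13/12 is ≥ 1, the union bound is uninformative here; it does NOT by itself certify existence.

19·p = 13/12 ≈ 1.0833; existence NOT certified by the union bound.


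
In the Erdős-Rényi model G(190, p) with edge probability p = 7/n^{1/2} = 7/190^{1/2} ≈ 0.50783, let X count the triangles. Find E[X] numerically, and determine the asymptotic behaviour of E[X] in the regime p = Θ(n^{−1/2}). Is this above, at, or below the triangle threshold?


Number of potential triangles: C(190, 3) = 1125180.
Each occurs with probability p³ ≈ (0.50783)³ ≈ 1.3096755e-01.
By linearity: E[X] = C(190, 3)·p³ ≈ 1125180 · 1.3096755e-01 ≈ 147362.07311.
Since α = 1/2 < 1, p = c/n^{1/2} ≫ 1/n is above the triangle threshold p ~ 1/n. Asymptotically E[X] ~ (c³/6)·n^{3(1−α)} = (7³/6)·n^{1.5} → ∞; triangles are abundant w.h.p.

E[X] ≈ 147362.07311; in regime p = Θ(1/n^{1/2}) E[X] diverges (above the triangle threshold p ~ 1/n).


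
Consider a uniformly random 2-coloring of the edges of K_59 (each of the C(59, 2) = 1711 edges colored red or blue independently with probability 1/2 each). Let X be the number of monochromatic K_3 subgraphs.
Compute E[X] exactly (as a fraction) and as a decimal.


Let X = Σ_S X_S over the C(59, 3) = 32509 subsets S of size 3, where X_S = 1 if the K_3 on S is monochromatic.
For a fixed S, the K_3 on S has C(3, 2) = 3 edges. P[all 3 edges red] = (1/2)^3, and likewise for blue, so P[monochromatic] = 2·(1/2)^3 = 2^{1 − 3} = 1/4.
By linearity: E[X] = C(59, 3) · 2^{1 − 3} = 32509 · 1/4 = 32509/4.
Numerically: E[X] ≈ 8127.25000.

E[X] = C(59,3)·2^(1−C(3,2)) = 32509/4 ≈ 8127.25000.


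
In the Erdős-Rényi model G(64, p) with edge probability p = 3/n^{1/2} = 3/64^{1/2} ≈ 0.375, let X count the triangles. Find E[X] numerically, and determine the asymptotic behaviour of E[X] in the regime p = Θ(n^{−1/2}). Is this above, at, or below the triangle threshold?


Number of potential triangles: C(64, 3) = 41664.
Each occurs with probability p³ ≈ (0.375)³ ≈ 5.2734375e-02.
By linearity: E[X] = C(64, 3)·p³ ≈ 41664 · 5.2734375e-02 ≈ 2197.12500.
Since α = 1/2 < 1, p = c/n^{1/2} ≫ 1/n is above the triangle threshold p ~ 1/n. Asymptotically E[X] ~ (c³/6)·n^{3(1−α)} = (3³/6)·n^{1.5} → ∞; triangles are abundant w.h.p.

E[X] ≈ 2197.12500; in regime p = Θ(1/n^{1/2}) E[X] diverges (above the triangle threshold p ~ 1/n).


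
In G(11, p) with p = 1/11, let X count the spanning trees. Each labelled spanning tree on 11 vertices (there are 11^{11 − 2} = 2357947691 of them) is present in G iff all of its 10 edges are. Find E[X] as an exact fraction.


K_11 has 11^{11 − 2} = 2357947691 labelled spanning trees.
For each such spanning tree H, let X_H = 1 if all 10 edges of H are present in G. Then P[X_H = 1] = p^{10} = (1/11)^{10} = 1/25937424601.
Summing the indicators: E[X] = Σ_H E[X_H] = 2357947691 · p^{10} = 2357947691 · 1/25937424601 = 1/11.
Numerically: E[X] ≈ 0.0909.

E[X] = 2357947691 · (1/11)^{10} = 1/11 ≈ 0.0909.


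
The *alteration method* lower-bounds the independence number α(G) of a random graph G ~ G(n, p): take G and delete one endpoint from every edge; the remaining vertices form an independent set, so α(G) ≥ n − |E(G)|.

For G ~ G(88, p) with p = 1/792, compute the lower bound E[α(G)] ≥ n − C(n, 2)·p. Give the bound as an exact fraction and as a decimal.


E[|E(G)|] = C(88, 2)·p = 3828 · (1/792) = 29/6.
E[α(G)] ≥ n − E[|E(G)|] = 88 − 29/6 = 499/6.
Numerically: ≈ 83.1667.
(This is only a lower bound; the true E[α(G)] may be larger.)

E[α(G)] ≥ 499/6 ≈ 83.1667.


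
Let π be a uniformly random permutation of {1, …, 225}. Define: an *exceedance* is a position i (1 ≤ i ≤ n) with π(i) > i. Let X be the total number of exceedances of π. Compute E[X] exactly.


Write X = Σ_{i=1}^{225} X_i, where X_i = 1_{π(i) > i}.
For each fixed i, π(i) is uniform over {1, …, 225} (marginal of a uniform permutation), so P[π(i) > i] = (n − i)/n. Summing: Σ_{i=1}^{225} (n − i)/n = (0 + 1 + … + 224)/225 = 225(225 − 1)/(2·225) = (225 − 1)/2.
Hence E[X] = Σ_{i=1}^{225} (225 − i)/225 = 112 ≈ 112.00000.

E[X] = 112 = 112.00000.


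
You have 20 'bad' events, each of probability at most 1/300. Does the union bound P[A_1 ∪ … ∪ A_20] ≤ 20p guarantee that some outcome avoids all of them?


Union bound: P[∪_{i=1}^{20} A_i] ≤ Σ_i P[A_i] ≤ 20·p = 20·(1/300) = 1/15.
Numerically: 1/15 ≈ 0.0667.
Is 1/15 < 1? YES.
Since P[∪ A_i] ≤ 1/15 < 1, the complement has P[∩ A_i^c] ≥ 1 − 1/15 = 14/15 > 0, so some outcome avoids every A_i.

20·p = 1/15 ≈ 0.0667; existence CERTIFIED by the union bound.


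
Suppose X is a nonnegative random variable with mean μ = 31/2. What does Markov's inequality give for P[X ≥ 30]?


μ = E[X] = 31/2, a = 30.
Markov: P[X ≥ 30] ≤ μ/a = (31/2)/30 = 31/60.
Numerically: ≈ 0.516667.
(Since a = 30 > μ = 15.500000, the bound 31/60 is < 1 and informative.)

P[X ≥ 30] ≤ 31/60 ≈ 0.516667.


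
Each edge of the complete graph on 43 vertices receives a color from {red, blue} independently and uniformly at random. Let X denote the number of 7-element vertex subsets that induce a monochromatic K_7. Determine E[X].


Let X = Σ_S X_S over the C(43, 7) = 32224114 subsets S of size 7, where X_S = 1 if the K_7 on S is monochromatic.
For a fixed S, the K_7 on S has C(7, 2) = 21 edges. P[all 21 edges red] = (1/2)^21, and likewise for blue, so P[monochromatic] = 2·(1/2)^21 = 2^{1 − 21} = 1/1048576.
Summing: E[X] = C(43, 7) · 2^{1 − 21} = 32224114 · 1/1048576 = 16112057/524288.
Numerically: E[X] ≈ 30.731310.

E[X] = C(43,7)·2^(1−C(7,2)) = 16112057/524288 ≈ 30.731310.


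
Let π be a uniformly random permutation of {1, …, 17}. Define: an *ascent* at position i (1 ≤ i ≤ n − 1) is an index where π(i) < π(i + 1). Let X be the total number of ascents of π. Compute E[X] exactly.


Write X = Σ X_I over i = 1, …, 16, with X_I the indicator of one ascent.
There are 16 indicators.
For each fixed i, the pair (π(i), π(i+1)) is a uniformly random ordered pair of distinct values from {1, …, 17}; by symmetry P[π(i) < π(i+1)] = 1/2.
By linearity: E[X] = 16 · (1/2) = (17 − 1) · (1/2) = 8 ≈ 8.0000.

E[X] = 8 = 8.0000.


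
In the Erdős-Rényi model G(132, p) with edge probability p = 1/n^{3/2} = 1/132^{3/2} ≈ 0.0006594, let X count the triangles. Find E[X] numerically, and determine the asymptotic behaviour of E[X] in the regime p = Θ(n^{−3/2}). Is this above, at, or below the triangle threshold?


Number of potential triangles: C(132, 3) = 374660.
Each occurs with probability p³ ≈ (0.0006594)³ ≈ 2.866931e-10.
By linearity: E[X] = C(132, 3)·p³ ≈ 374660 · 2.866931e-10 ≈ 0.0001.
Since α = 3/2 > 1, p = c/n^{3/2} = o(1/n) is below the triangle threshold p ~ 1/n. Asymptotically E[X] ~ (c³/6)·n^{3(1−α)} = (1³/6)·n^{-1.5} → 0, so by Markov's inequality G has no triangles w.h.p.

E[X] ≈ 0.0001; in regime p = Θ(1/n^{3/2}) E[X] tends to 0 (below the triangle threshold p ~ 1/n).


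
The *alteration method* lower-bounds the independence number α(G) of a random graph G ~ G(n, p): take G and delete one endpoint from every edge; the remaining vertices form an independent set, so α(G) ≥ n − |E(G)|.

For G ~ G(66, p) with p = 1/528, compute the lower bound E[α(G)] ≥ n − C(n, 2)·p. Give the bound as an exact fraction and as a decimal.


E[|E(G)|] = C(66, 2)·p = 2145 · (1/528) = 65/16.
E[α(G)] ≥ n − E[|E(G)|] = 66 − 65/16 = 991/16.
Numerically: ≈ 61.938.
(This is only a lower bound; the true E[α(G)] may be larger.)

E[α(G)] ≥ 991/16 ≈ 61.938.


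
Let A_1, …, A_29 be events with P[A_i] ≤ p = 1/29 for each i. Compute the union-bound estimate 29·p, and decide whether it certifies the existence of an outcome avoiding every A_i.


Union bound: P[∪_{i=1}^{29} A_i] ≤ Σ_i P[A_i] ≤ 29·p = 29·(1/29) = 1.
Numerically: 1 ≈ 1.000.
Is 1 < 1? NO.
Since the bound 1 is ≥ 1, the union bound is uninformative here; it does NOT by itself certify existence.

29·p = 1 ≈ 1.000; existence NOT certified by the union bound.


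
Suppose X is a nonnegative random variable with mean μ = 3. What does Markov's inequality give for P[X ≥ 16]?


μ = E[X] = 3, a = 16.
Markov: P[X ≥ 16] ≤ μ/a = (3)/16 = 3/16.
Numerically: ≈ 0.1875.
(Since a = 16 > μ = 3.0000, the bound 3/16 is < 1 and informative.)

P[X ≥ 16] ≤ 3/16 ≈ 0.1875.


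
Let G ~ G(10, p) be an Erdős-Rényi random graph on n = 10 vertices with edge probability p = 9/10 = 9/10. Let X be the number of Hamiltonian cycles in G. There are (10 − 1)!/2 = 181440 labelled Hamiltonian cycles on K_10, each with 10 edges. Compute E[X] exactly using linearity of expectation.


K_10 has (10 − 1)!/2 = 181440 labelled Hamiltonian cycles.
For each such Hamiltonian cycle H, let X_H = 1 if all 10 edges of H are present in G. Then P[X_H = 1] = p^{10} = (9/10)^{10} = 3486784401/10000000000.
By linearity: E[X] = Σ_H E[X_H] = 181440 · p^{10} = 181440 · 3486784401/10000000000 = 1977006755367/31250000.
Numerically: E[X] ≈ 63264.2.

E[X] = 181440 · (9/10)^{10} = 1977006755367/31250000 ≈ 63264.2.


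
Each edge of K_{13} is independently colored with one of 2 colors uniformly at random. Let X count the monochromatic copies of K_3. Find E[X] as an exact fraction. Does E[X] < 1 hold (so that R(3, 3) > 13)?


E[X] = C(13, 3) · 2^{1 − 3} = 286 · 2^{−2} = 286/4.
As a reduced fraction: E[X] = 143/2 ≈ 71.500.
Is E[X] < 1? NO.
Since E[X] ≥ 1, the first-moment bound is inconclusive at n = 13; it does NOT by itself certify R(3, 3) > 13.

E[X] = 143/2 ≈ 71.500; E[X] ≥ 1; first-moment method inconclusive here.


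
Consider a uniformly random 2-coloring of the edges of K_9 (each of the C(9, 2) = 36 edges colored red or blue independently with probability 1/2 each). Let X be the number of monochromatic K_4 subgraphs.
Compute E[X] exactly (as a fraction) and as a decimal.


Let X = Σ_S X_S over the C(9, 4) = 126 subsets S of size 4, where X_S = 1 if the K_4 on S is monochromatic.
For a fixed S, the K_4 on S has C(4, 2) = 6 edges. P[all 6 edges red] = (1/2)^6, and likewise for blue, so P[monochromatic] = 2·(1/2)^6 = 2^{1 − 6} = 1/32.
By linearity: E[X] = C(9, 4) · 2^{1 − 6} = 126 · 1/32 = 63/16.
Numerically: E[X] ≈ 3.9375.

E[X] = C(9,4)·2^(1−C(4,2)) = 63/16 ≈ 3.9375.


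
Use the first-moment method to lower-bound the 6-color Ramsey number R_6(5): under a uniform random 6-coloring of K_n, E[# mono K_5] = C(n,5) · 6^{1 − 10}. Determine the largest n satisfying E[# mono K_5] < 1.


We need C(n, 5) · 6^{1 − 10} < 1, i.e. C(n, 5) < 6^{10 − 1} = 10077696.
Check values of n near the boundary:
  n = 65: C(65, 5) = 8259888; 8259888 < 10077696? YES
  n = 66: C(66, 5) = 8936928; 8936928 < 10077696? YES
  n = 67: C(67, 5) = 9657648; 9657648 < 10077696? YES
  n = 68: C(68, 5) = 10424128; 10424128 < 10077696? NO
  n = 69: C(69, 5) = 11238513; 11238513 < 10077696? NO
The largest n with C(n, 5) < 10077696 is n = 67 (where E[X] = 67067/69984 ≈ 0.9583). Hence R_6(5) > 67, i.e. R_6(5) ≥ 68.

Largest n = 67; hence R_6(5) > 67.


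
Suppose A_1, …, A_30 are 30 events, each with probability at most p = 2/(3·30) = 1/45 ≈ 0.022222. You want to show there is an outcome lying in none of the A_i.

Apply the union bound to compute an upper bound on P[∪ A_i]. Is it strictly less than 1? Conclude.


Union bound: P[∪_{i=1}^{30} A_i] ≤ Σ_i P[A_i] ≤ 30·p = 30·(1/45) = 2/3.
Numerically: 2/3 ≈ 0.666667.
Is 2/3 < 1? YES.
Since P[∪ A_i] ≤ 2/3 < 1, the complement has P[∩ A_i^c] ≥ 1 − 2/3 = 1/3 > 0, so some outcome avoids every A_i.

30·p = 2/3 ≈ 0.666667; existence CERTIFIED by the union bound.


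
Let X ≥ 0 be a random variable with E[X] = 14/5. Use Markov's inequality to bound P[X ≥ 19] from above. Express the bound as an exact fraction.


μ = E[X] = 14/5, a = 19.
Markov: P[X ≥ 19] ≤ μ/a = (14/5)/19 = 14/95.
Numerically: ≈ 0.1474.
(Since a = 19 > μ = 2.8000, the bound 14/95 is < 1 and informative.)

P[X ≥ 19] ≤ 14/95 ≈ 0.1474.


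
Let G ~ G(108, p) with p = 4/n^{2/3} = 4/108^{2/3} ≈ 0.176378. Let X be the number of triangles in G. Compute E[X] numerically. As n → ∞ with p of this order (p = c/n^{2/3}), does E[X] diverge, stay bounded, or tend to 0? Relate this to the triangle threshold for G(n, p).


Number of potential triangles: C(108, 3) = 204156.
Each occurs with probability p³ ≈ (0.176378)³ ≈ 5.48696845e-03.
By linearity: E[X] = C(108, 3)·p³ ≈ 204156 · 5.48696845e-03 ≈ 1120.197531.
Since α = 2/3 < 1, p = c/n^{2/3} ≫ 1/n is above the triangle threshold p ~ 1/n. Asymptotically E[X] ~ (c³/6)·n^{3(1−α)} = (4³/6)·n^{1} → ∞; triangles are abundant w.h.p.

E[X] ≈ 1120.197531; in regime p = Θ(1/n^{2/3}) E[X] diverges (above the triangle threshold p ~ 1/n).


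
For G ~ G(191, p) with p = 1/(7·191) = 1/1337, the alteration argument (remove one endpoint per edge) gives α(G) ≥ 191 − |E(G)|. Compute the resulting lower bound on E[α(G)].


E[|E(G)|] = C(191, 2)·p = 18145 · (1/1337) = 95/7.
E[α(G)] ≥ n − E[|E(G)|] = 191 − 95/7 = 1242/7.
Numerically: ≈ 177.428571.
(This is only a lower bound; the true E[α(G)] may be larger.)

E[α(G)] ≥ 1242/7 ≈ 177.428571.


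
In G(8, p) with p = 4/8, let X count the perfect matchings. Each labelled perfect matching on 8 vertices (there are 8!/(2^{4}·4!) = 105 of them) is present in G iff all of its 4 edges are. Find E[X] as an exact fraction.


K_8 has 8!/(2^{4}·4!) = 105 labelled perfect matchings.
For each such perfect matching H, let X_H = 1 if all 4 edges of H are present in G. Then P[X_H = 1] = p^{4} = (1/2)^{4} = 1/16.
By linearity of expectation: E[X] = Σ_H E[X_H] = 105 · p^{4} = 105 · 1/16 = 105/16.
Numerically: E[X] ≈ 6.562.

E[X] = 105 · (1/2)^{4} = 105/16 ≈ 6.562.


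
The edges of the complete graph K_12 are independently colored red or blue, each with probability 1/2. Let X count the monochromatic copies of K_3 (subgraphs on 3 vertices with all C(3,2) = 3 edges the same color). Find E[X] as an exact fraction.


Let X = Σ_S X_S over the C(12, 3) = 220 subsets S of size 3, where X_S = 1 if the K_3 on S is monochromatic.
For a fixed S, the K_3 on S has C(3, 2) = 3 edges. P[all 3 edges red] = (1/2)^3, and likewise for blue, so P[monochromatic] = 2·(1/2)^3 = 2^{1 − 3} = 1/4.
By linearity of expectation: E[X] = C(12, 3) · 2^{1 − 3} = 220 · 1/4 = 55.
Numerically: E[X] ≈ 55.0000.

E[X] = C(12,3)·2^(1−C(3,2)) = 55 ≈ 55.0000.


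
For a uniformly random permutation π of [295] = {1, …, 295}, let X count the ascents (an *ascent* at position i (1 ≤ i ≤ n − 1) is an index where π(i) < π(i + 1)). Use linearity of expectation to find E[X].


Write X = Σ X_I over i = 1, …, 294, with X_I the indicator of one ascent.
There are 294 indicators.
For each fixed i, the pair (π(i), π(i+1)) is a uniformly random ordered pair of distinct values from {1, …, 295}; by symmetry P[π(i) < π(i+1)] = 1/2.
By linearity: E[X] = 294 · (1/2) = (295 − 1) · (1/2) = 147 ≈ 147.00000.

E[X] = 147 = 147.00000.


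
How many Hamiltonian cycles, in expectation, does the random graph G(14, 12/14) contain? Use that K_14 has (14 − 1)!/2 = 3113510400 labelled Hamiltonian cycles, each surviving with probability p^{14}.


K_14 has (14 − 1)!/2 = 3113510400 labelled Hamiltonian cycles.
For each such Hamiltonian cycle H, let X_H = 1 if all 14 edges of H are present in G. Then P[X_H = 1] = p^{14} = (6/7)^{14} = 78364164096/678223072849.
Summing the indicators: E[X] = Σ_H E[X_H] = 3113510400 · p^{14} = 3113510400 · 78364164096/678223072849 = 34855377128600371200/96889010407.
Numerically: E[X] ≈ 3.6e+08.

E[X] = 3113510400 · (6/7)^{14} = 34855377128600371200/96889010407 ≈ 3.6e+08.


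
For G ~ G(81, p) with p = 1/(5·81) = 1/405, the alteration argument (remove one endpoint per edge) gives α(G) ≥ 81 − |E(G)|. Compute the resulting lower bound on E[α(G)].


E[|E(G)|] = C(81, 2)·p = 3240 · (1/405) = 8.
E[α(G)] ≥ n − E[|E(G)|] = 81 − 8 = 73.
Numerically: ≈ 73.00000.
(This is only a lower bound; the true E[α(G)] may be larger.)

E[α(G)] ≥ 73 ≈ 73.00000.


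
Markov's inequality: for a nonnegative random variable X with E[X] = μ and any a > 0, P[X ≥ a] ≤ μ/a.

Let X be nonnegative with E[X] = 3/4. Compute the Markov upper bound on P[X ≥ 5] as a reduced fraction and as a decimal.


μ = E[X] = 3/4, a = 5.
Markov: P[X ≥ 5] ≤ μ/a = (3/4)/5 = 3/20.
Numerically: ≈ 0.150.
(Since a = 5 > μ = 0.750, the bound 3/20 is < 1 and informative.)

P[X ≥ 5] ≤ 3/20 ≈ 0.150.


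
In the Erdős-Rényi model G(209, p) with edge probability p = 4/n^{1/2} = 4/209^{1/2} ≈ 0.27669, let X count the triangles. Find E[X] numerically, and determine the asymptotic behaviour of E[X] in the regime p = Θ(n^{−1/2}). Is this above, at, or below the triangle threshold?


Number of potential triangles: C(209, 3) = 1499784.
Each occurs with probability p³ ≈ (0.27669)³ ≈ 2.1181687e-02.
By linearity: E[X] = C(209, 3)·p³ ≈ 1499784 · 2.1181687e-02 ≈ 31767.95515.
Since α = 1/2 < 1, p = c/n^{1/2} ≫ 1/n is above the triangle threshold p ~ 1/n. Asymptotically E[X] ~ (c³/6)·n^{3(1−α)} = (4³/6)·n^{1.5} → ∞; triangles are abundant w.h.p.

E[X] ≈ 31767.95515; in regime p = Θ(1/n^{1/2}) E[X] diverges (above the triangle threshold p ~ 1/n).


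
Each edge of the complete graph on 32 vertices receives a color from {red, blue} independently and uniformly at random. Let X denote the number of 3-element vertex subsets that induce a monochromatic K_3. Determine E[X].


Let X = Σ_S X_S over the C(32, 3) = 4960 subsets S of size 3, where X_S = 1 if the K_3 on S is monochromatic.
For a fixed S, the K_3 on S has C(3, 2) = 3 edges. P[all 3 edges red] = (1/2)^3, and likewise for blue, so P[monochromatic] = 2·(1/2)^3 = 2^{1 − 3} = 1/4.
Summing: E[X] = C(32, 3) · 2^{1 − 3} = 4960 · 1/4 = 1240.
Numerically: E[X] ≈ 1240.000.

E[X] = C(32,3)·2^(1−C(3,2)) = 1240 ≈ 1240.000.
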